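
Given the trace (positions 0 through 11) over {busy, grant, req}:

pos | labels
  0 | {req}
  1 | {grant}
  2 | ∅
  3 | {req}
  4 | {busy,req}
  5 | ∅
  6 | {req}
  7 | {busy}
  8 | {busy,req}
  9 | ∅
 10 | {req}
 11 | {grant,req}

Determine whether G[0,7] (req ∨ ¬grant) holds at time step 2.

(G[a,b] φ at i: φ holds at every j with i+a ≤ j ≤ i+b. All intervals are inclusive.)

Check (req ∨ ¬grant) at every j in [2,9]:
  j=2: true
  j=3: true
  j=4: true
  j=5: true
  j=6: true
  j=7: true
  j=8: true
  j=9: true
All positions satisfy it → formula holds.

Yes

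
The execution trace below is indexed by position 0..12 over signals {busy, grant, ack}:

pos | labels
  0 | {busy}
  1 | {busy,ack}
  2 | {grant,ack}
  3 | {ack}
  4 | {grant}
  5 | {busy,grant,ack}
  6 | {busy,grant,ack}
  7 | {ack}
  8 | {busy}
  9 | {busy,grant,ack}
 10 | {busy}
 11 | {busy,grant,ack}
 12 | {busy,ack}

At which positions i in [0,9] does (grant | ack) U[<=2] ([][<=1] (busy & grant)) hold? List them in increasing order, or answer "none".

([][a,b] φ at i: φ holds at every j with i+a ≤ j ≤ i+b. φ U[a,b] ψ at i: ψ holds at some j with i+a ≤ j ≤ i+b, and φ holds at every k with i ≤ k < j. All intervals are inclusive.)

Evaluate at each i in [0,9]:
  i=0: ✗ (no rhs in [0,2])
  i=1: ✗ (no rhs in [1,3])
  i=2: ✗ (no rhs in [2,4])
  i=3: ✓ (rhs at j=5; lhs holds on [3,4])
  i=4: ✓ (rhs at j=5; lhs holds on [4,4])
  i=5: ✓ (rhs at j=5)
  i=6: ✗ (no rhs in [6,8])
  i=7: ✗ (no rhs in [7,9])
  i=8: ✗ (no rhs in [8,10])
  i=9: ✗ (no rhs in [9,11])

3, 4, 5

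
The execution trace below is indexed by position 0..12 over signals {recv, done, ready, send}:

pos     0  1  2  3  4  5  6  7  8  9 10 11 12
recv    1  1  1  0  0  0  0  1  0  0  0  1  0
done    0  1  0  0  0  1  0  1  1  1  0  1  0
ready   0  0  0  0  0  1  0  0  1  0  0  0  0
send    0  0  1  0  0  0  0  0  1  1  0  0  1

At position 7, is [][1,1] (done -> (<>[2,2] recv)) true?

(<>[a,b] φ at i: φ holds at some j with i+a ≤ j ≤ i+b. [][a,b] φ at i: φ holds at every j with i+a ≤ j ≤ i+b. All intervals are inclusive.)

Check (done -> (<>[2,2] recv)) at every j in [8,8]:
  j=8: antecedent true; consequent fails (none in [10,10]) → ✗
Fails at j=8 → formula fails.

False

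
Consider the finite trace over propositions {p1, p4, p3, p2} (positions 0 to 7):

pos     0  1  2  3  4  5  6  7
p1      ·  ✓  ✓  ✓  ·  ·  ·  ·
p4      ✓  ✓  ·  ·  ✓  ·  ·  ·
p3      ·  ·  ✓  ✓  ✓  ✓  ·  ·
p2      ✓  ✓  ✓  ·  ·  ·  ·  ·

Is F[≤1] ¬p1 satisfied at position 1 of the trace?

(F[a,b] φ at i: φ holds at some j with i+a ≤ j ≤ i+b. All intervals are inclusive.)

No

Check ¬p1 at each j in [1,2]:
  j=1: false
  j=2: false
No position in the window satisfies it → formula fails.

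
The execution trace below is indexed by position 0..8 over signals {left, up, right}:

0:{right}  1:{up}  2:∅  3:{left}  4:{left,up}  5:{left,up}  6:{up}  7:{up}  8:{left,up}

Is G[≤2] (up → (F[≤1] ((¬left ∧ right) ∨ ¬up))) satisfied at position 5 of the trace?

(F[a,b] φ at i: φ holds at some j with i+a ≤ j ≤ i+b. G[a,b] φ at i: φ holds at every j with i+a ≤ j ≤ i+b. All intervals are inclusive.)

Check (up → (F[≤1] ((¬left ∧ right) ∨ ¬up))) at every j in [5,7]:
  j=5: antecedent true; consequent fails (none in [5,6]) → ✗
  j=6: antecedent true; consequent fails (none in [6,7]) → ✗
  j=7: antecedent true; consequent fails (none in [7,8]) → ✗
Fails at j=5 → formula fails.

False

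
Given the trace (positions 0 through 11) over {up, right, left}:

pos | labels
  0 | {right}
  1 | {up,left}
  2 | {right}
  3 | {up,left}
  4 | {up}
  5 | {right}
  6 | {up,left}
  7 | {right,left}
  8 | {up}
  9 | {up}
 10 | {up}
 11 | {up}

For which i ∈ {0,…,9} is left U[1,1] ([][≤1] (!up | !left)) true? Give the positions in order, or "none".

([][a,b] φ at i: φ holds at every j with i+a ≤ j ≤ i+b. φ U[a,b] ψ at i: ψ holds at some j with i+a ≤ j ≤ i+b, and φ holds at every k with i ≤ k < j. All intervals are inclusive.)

Evaluate at each i in [0,9]:
  i=0: ✗ (no rhs in [1,1])
  i=1: ✗ (no rhs in [2,2])
  i=2: ✗ (no rhs in [3,3])
  i=3: ✓ (rhs at j=4; lhs holds on [3,3])
  i=4: ✗ (no rhs in [5,5])
  i=5: ✗ (no rhs in [6,6])
  i=6: ✓ (rhs at j=7; lhs holds on [6,6])
  i=7: ✓ (rhs at j=8; lhs holds on [7,7])
  i=8: ✗ (lhs fails at k=8 before rhs at j=9)
  i=9: ✗ (lhs fails at k=9 before rhs at j=10)

3, 6, 7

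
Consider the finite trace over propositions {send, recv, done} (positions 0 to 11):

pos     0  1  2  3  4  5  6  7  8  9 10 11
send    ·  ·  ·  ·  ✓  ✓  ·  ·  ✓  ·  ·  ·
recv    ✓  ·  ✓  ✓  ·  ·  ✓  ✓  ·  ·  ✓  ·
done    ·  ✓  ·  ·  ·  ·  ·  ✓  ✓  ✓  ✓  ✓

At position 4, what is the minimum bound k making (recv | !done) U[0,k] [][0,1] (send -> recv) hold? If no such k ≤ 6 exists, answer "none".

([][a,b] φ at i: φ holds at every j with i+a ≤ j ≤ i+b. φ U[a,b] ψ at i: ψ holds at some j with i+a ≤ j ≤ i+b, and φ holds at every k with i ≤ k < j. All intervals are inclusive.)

2

Need earliest j ≥ 4 with [][0,1] (send -> recv), and (recv | !done) at every k in [4,j-1].
  j=4: rhs fails.
  j=5: rhs fails.
  j=6: rhs holds; lhs holds on [4,5]. k = 2.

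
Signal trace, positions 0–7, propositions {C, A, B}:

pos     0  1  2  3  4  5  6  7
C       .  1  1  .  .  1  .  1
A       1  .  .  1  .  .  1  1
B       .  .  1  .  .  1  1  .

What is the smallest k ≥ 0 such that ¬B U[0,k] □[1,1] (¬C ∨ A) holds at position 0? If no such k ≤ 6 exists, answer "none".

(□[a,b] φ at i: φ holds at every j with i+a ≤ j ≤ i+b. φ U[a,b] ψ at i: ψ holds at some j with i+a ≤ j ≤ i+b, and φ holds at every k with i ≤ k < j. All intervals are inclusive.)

2

Need earliest j ≥ 0 with □[1,1] (¬C ∨ A), and ¬B at every k in [0,j-1].
  j=0: rhs fails.
  j=1: rhs fails.
  j=2: rhs holds; lhs holds on [0,1]. k = 2.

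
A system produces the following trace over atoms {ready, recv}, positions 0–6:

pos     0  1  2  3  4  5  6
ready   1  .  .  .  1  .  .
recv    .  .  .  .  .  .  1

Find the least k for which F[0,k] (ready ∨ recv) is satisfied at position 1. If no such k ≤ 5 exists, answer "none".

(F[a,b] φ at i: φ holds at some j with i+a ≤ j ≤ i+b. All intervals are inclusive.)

Scan j = 1,2,… for (ready ∨ recv):
  j=1: fails
  j=2: fails
  j=3: fails
  j=4: holds
First hit at j=4, so smallest k = 4-1 = 3.

3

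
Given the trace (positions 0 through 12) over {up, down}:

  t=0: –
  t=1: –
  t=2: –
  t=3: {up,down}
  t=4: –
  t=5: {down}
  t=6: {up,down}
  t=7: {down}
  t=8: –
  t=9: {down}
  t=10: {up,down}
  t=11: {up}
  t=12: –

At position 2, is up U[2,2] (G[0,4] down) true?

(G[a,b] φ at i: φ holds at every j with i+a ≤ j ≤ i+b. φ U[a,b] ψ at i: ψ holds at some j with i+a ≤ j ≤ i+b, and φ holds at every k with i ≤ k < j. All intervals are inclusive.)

Need some j in [4,4] with G[0,4] down, and up at every k in [2,j-1].
  j=4: G[0,4] down — fails at 4.
No j in the window works → until fails.

False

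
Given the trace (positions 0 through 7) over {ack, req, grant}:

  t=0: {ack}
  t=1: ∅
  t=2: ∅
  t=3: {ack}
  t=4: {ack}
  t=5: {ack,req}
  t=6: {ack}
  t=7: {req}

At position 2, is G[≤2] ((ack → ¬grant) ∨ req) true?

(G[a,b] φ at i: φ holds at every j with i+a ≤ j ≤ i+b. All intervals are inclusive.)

Holds

Check ((ack → ¬grant) ∨ req) at every j in [2,4]:
  j=2: true
  j=3: true
  j=4: true
All positions satisfy it → formula holds.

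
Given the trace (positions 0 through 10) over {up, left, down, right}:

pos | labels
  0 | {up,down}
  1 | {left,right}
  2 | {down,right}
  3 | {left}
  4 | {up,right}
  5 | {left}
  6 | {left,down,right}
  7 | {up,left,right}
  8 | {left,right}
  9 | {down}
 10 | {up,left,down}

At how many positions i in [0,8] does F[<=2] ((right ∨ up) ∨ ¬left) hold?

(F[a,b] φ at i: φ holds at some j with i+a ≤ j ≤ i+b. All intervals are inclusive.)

9

Evaluate at each i in [0,8]:
  i=0: ✓ (witness j=0)
  i=1: ✓ (witness j=1)
  i=2: ✓ (witness j=2)
  i=3: ✓ (witness j=4)
  i=4: ✓ (witness j=4)
  i=5: ✓ (witness j=6)
  i=6: ✓ (witness j=6)
  i=7: ✓ (witness j=7)
  i=8: ✓ (witness j=8)
Positions where it holds: {0, 1, 2, 3, 4, 5, 6, 7, 8} → 9.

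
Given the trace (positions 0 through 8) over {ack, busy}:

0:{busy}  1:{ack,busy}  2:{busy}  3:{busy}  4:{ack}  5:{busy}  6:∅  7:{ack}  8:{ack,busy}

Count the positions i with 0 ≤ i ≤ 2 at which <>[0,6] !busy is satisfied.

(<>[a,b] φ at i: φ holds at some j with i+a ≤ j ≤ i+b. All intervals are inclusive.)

Evaluate at each i in [0,2]:
  i=0: ✓ (witness j=4)
  i=1: ✓ (witness j=4)
  i=2: ✓ (witness j=4)
Positions where it holds: {0, 1, 2} → 3.

3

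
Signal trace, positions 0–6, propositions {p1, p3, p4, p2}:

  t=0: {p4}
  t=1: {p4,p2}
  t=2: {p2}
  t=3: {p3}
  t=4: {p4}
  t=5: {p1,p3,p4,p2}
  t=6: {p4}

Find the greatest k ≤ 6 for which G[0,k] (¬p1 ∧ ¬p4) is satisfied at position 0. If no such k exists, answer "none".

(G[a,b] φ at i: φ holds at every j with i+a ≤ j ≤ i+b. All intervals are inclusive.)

none

(¬p1 ∧ ¬p4) must hold from j=0 onward; find where it first fails.
  j=0: fails → no k works.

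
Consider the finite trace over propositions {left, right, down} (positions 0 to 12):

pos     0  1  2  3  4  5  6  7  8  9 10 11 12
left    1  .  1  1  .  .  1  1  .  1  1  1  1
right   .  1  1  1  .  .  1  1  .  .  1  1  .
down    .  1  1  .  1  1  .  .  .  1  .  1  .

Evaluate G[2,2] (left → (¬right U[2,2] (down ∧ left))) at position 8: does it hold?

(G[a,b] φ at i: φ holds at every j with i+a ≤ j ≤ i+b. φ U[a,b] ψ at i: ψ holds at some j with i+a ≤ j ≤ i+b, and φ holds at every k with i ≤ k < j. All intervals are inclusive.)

Check (left → (¬right U[2,2] (down ∧ left))) at every j in [10,10]:
  j=10: antecedent true; consequent fails → ✗
Fails at j=10 → formula fails.

No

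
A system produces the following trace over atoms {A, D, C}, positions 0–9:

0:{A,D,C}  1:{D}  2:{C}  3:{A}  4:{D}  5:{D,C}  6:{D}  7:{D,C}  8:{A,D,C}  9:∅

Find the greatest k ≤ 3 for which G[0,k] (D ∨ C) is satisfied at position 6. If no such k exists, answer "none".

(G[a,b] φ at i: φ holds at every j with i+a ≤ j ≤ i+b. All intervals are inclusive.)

2

(D ∨ C) must hold from j=6 onward; find where it first fails.
  j=6: holds
  j=7: holds
  j=8: holds
  j=9: fails
Holds on [6,8], so largest k = 2.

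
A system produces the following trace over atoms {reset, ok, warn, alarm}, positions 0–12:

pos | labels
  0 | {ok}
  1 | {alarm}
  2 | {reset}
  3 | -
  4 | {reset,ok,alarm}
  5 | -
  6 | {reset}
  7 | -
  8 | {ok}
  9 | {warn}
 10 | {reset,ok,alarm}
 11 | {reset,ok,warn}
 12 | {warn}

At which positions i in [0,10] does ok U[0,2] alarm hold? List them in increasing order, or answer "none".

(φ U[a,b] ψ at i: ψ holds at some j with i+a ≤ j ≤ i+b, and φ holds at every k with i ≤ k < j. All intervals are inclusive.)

0, 1, 4, 10

Evaluate at each i in [0,10]:
  i=0: ✓ (rhs at j=1; lhs holds on [0,0])
  i=1: ✓ (rhs at j=1)
  i=2: ✗ (lhs fails at k=2 before rhs at j=4)
  i=3: ✗ (lhs fails at k=3 before rhs at j=4)
  i=4: ✓ (rhs at j=4)
  i=5: ✗ (no rhs in [5,7])
  i=6: ✗ (no rhs in [6,8])
  i=7: ✗ (no rhs in [7,9])
  i=8: ✗ (lhs fails at k=9 before rhs at j=10)
  i=9: ✗ (lhs fails at k=9 before rhs at j=10)
  i=10: ✓ (rhs at j=10)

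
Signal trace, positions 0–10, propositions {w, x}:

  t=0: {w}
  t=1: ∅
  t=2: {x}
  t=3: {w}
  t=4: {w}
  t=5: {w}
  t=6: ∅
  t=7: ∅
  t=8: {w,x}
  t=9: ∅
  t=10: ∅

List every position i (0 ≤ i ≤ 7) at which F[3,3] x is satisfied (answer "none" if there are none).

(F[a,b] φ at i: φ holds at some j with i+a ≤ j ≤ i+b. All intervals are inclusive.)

5

Evaluate at each i in [0,7]:
  i=0: ✗ (none in [3,3])
  i=1: ✗ (none in [4,4])
  i=2: ✗ (none in [5,5])
  i=3: ✗ (none in [6,6])
  i=4: ✗ (none in [7,7])
  i=5: ✓ (witness j=8)
  i=6: ✗ (none in [9,9])
  i=7: ✗ (none in [10,10])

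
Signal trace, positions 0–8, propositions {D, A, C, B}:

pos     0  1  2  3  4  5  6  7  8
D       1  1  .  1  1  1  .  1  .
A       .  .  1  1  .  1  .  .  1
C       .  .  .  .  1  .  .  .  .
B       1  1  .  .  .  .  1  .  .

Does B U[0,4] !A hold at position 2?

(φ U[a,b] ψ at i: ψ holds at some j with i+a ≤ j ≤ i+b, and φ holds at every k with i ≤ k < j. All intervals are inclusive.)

Need some j in [2,6] with !A, and B at every k in [2,j-1].
  j=2: !A false.
  j=3: !A false.
  j=4: !A holds, but B fails at k=2 → not this j.
  j=5: !A false.
  j=6: !A holds, but B fails at k=2 → not this j.
No j in the window works → until fails.

No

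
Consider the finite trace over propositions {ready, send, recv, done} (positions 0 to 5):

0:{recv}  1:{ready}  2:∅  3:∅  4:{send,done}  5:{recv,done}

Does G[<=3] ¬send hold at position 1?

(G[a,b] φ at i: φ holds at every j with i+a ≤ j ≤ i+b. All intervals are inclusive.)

Does not hold

Check ¬send at every j in [1,4]:
  j=1: true
  j=2: true
  j=3: true
  j=4: false
Fails at j=4 → formula fails.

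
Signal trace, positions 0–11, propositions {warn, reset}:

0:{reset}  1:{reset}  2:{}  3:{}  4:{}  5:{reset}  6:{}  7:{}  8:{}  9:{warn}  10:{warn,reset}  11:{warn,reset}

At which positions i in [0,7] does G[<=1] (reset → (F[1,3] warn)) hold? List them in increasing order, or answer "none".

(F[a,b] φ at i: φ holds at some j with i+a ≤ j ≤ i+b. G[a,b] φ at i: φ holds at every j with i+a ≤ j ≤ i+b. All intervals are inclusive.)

2, 3, 6, 7

Evaluate at each i in [0,7]:
  i=0: ✗ (fails at j=0)
  i=1: ✗ (fails at j=1)
  i=2: ✓ (all of [2,3])
  i=3: ✓ (all of [3,4])
  i=4: ✗ (fails at j=5)
  i=5: ✗ (fails at j=5)
  i=6: ✓ (all of [6,7])
  i=7: ✓ (all of [7,8])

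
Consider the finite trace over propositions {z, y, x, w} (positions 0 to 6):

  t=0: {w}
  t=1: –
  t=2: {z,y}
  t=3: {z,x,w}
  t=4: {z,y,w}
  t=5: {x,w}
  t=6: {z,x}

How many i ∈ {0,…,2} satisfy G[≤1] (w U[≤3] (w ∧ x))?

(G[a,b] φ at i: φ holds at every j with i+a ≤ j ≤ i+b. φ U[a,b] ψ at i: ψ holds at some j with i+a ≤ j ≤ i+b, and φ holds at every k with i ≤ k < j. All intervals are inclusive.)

Evaluate at each i in [0,2]:
  i=0: ✗ (fails at j=0)
  i=1: ✗ (fails at j=1)
  i=2: ✗ (fails at j=2)
Positions where it holds: {} → 0.

0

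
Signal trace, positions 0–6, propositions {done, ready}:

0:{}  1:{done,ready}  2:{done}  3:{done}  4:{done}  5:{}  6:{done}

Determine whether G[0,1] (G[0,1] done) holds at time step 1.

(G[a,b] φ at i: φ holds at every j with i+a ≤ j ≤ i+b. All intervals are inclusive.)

Check G[0,1] done at every j in [1,2]:
  j=1: holds on [1,2]
  j=2: holds on [2,3]
All positions satisfy it → formula holds.

True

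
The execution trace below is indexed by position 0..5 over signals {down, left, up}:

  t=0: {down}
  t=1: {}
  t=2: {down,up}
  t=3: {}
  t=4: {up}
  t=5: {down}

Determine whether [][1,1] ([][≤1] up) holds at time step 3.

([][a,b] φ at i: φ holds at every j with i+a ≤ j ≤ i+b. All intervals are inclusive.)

False

Check [][≤1] up at every j in [4,4]:
  j=4: fails at 5
Fails at j=4 → formula fails.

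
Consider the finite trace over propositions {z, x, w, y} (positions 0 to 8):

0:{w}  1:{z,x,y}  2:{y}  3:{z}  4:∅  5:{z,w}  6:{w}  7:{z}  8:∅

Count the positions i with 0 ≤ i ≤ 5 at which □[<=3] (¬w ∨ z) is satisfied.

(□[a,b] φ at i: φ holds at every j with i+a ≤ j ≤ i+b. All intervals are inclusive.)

Evaluate at each i in [0,5]:
  i=0: ✗ (fails at j=0)
  i=1: ✓ (all of [1,4])
  i=2: ✓ (all of [2,5])
  i=3: ✗ (fails at j=6)
  i=4: ✗ (fails at j=6)
  i=5: ✗ (fails at j=6)
Positions where it holds: {1, 2} → 2.

2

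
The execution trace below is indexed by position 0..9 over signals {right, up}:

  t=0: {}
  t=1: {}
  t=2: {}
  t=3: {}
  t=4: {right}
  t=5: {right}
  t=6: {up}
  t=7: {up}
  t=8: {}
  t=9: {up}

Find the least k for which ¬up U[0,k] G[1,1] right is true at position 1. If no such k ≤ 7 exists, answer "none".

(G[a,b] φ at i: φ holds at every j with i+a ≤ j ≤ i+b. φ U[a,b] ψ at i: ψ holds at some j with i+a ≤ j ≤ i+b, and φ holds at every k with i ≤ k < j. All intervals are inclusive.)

Need earliest j ≥ 1 with G[1,1] right, and ¬up at every k in [1,j-1].
  j=1: rhs fails.
  j=2: rhs fails.
  j=3: rhs holds; lhs holds on [1,2]. k = 2.

2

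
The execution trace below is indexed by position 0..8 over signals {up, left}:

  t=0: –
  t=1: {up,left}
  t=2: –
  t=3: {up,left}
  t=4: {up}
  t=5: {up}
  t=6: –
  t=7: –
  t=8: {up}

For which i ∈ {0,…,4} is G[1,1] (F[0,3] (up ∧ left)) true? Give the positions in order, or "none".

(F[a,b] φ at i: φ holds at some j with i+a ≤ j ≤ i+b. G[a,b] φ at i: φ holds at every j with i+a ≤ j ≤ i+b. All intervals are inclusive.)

Evaluate at each i in [0,4]:
  i=0: ✓ (all of [1,1])
  i=1: ✓ (all of [2,2])
  i=2: ✓ (all of [3,3])
  i=3: ✗ (fails at j=4)
  i=4: ✗ (fails at j=5)

0, 1, 2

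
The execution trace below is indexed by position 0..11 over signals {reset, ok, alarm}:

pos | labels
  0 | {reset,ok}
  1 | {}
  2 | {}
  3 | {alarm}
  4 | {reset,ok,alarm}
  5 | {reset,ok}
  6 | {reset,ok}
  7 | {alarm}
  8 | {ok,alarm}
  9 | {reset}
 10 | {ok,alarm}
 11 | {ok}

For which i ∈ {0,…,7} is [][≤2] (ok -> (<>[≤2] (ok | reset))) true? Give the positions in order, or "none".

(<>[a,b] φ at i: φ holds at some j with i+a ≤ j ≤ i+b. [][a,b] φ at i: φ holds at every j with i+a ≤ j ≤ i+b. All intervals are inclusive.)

Evaluate at each i in [0,7]:
  i=0: ✓ (all of [0,2])
  i=1: ✓ (all of [1,3])
  i=2: ✓ (all of [2,4])
  i=3: ✓ (all of [3,5])
  i=4: ✓ (all of [4,6])
  i=5: ✓ (all of [5,7])
  i=6: ✓ (all of [6,8])
  i=7: ✓ (all of [7,9])

0, 1, 2, 3, 4, 5, 6, 7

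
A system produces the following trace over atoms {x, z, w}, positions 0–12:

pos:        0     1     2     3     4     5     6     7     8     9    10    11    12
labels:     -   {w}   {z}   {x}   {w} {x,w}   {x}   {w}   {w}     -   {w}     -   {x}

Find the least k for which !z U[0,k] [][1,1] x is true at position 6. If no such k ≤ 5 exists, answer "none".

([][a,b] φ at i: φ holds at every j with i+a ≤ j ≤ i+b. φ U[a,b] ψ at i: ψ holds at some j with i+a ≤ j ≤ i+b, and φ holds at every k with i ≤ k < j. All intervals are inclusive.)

5

Need earliest j ≥ 6 with [][1,1] x, and !z at every k in [6,j-1].
  j=6: rhs fails.
  j=7: rhs fails.
  j=8: rhs fails.
  j=9: rhs fails.
  j=10: rhs fails.
  j=11: rhs holds; lhs holds on [6,10]. k = 5.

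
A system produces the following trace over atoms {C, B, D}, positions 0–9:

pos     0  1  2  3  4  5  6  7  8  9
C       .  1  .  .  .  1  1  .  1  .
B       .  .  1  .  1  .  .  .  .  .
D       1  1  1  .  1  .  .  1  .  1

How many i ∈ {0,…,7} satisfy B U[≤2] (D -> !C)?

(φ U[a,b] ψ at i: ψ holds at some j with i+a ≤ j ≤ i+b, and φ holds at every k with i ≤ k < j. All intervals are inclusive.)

7

Evaluate at each i in [0,7]:
  i=0: ✓ (rhs at j=0)
  i=1: ✗ (lhs fails at k=1 before rhs at j=2)
  i=2: ✓ (rhs at j=2)
  i=3: ✓ (rhs at j=3)
  i=4: ✓ (rhs at j=4)
  i=5: ✓ (rhs at j=5)
  i=6: ✓ (rhs at j=6)
  i=7: ✓ (rhs at j=7)
Positions where it holds: {0, 2, 3, 4, 5, 6, 7} → 7.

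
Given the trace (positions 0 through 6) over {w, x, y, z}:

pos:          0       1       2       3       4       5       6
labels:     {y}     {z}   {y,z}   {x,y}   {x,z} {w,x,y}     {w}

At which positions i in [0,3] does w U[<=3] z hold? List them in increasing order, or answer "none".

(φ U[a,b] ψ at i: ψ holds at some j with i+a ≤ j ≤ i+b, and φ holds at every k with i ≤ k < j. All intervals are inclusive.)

Evaluate at each i in [0,3]:
  i=0: ✗ (lhs fails at k=0 before rhs at j=1)
  i=1: ✓ (rhs at j=1)
  i=2: ✓ (rhs at j=2)
  i=3: ✗ (lhs fails at k=3 before rhs at j=4)

1, 2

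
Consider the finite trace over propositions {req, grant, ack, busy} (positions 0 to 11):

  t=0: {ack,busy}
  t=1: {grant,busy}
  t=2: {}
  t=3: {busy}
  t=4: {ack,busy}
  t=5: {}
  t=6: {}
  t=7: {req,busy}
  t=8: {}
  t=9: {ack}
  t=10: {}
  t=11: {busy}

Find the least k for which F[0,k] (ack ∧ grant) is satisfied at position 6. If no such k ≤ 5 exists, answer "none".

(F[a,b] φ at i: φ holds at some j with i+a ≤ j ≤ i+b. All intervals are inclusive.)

none

Scan j = 6,7,… for (ack ∧ grant):
  j=6: fails
  j=7: fails
  j=8: fails
  j=9: fails
  j=10: fails
  j=11: fails
No j in [6,11] satisfies it → none.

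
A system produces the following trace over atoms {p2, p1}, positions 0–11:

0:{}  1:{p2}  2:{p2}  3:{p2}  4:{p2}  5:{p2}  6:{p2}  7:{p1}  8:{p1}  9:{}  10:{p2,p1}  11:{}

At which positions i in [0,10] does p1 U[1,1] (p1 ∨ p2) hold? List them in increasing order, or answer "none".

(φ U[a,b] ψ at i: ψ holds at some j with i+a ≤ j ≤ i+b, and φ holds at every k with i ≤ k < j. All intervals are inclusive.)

Evaluate at each i in [0,10]:
  i=0: ✗ (lhs fails at k=0 before rhs at j=1)
  i=1: ✗ (lhs fails at k=1 before rhs at j=2)
  i=2: ✗ (lhs fails at k=2 before rhs at j=3)
  i=3: ✗ (lhs fails at k=3 before rhs at j=4)
  i=4: ✗ (lhs fails at k=4 before rhs at j=5)
  i=5: ✗ (lhs fails at k=5 before rhs at j=6)
  i=6: ✗ (lhs fails at k=6 before rhs at j=7)
  i=7: ✓ (rhs at j=8; lhs holds on [7,7])
  i=8: ✗ (no rhs in [9,9])
  i=9: ✗ (lhs fails at k=9 before rhs at j=10)
  i=10: ✗ (no rhs in [11,11])

7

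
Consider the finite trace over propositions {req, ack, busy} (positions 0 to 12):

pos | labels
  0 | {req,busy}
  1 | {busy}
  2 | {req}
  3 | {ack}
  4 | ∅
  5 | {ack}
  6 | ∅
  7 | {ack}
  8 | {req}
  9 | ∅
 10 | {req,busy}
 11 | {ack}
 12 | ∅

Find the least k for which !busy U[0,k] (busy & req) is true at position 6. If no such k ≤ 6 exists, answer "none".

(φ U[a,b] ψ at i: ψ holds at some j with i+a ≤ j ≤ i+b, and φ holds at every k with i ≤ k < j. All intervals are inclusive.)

4

Need earliest j ≥ 6 with (busy & req), and !busy at every k in [6,j-1].
  j=6: rhs fails.
  j=7: rhs fails.
  j=8: rhs fails.
  j=9: rhs fails.
  j=10: rhs holds; lhs holds on [6,9]. k = 4.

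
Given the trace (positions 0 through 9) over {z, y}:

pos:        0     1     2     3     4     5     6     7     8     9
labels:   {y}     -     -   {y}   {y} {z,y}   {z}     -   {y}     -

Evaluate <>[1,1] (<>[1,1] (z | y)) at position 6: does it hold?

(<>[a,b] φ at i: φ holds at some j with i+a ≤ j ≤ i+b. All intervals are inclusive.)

Yes

Check <>[1,1] (z | y) at each j in [7,7]:
  j=7: holds (witness at 8)
Found at j=7 → formula holds.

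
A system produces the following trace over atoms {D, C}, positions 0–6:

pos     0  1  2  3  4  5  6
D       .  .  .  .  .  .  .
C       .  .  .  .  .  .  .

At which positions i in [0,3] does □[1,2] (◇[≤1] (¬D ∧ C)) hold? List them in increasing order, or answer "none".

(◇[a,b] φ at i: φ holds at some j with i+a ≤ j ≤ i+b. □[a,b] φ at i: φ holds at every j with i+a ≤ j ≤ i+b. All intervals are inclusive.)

Evaluate at each i in [0,3]:
  i=0: ✗ (fails at j=1)
  i=1: ✗ (fails at j=2)
  i=2: ✗ (fails at j=3)
  i=3: ✗ (fails at j=4)

none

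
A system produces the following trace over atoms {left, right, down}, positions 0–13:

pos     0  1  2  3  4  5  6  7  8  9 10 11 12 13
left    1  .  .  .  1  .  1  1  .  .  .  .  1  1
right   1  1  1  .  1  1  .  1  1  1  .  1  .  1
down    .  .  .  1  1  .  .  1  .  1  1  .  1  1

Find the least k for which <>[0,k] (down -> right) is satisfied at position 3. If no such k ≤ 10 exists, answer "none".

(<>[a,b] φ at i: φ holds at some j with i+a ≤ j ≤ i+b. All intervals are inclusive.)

1

Scan j = 3,4,… for (down -> right):
  j=3: fails
  j=4: holds
First hit at j=4, so smallest k = 4-3 = 1.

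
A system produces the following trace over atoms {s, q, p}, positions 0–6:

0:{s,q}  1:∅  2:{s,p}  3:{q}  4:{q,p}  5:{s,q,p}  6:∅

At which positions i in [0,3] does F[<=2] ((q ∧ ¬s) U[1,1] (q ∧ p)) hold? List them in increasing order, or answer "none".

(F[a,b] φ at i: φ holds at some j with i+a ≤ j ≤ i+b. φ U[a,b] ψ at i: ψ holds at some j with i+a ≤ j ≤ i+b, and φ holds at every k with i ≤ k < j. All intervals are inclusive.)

Evaluate at each i in [0,3]:
  i=0: ✗ (none in [0,2])
  i=1: ✓ (witness j=3)
  i=2: ✓ (witness j=3)
  i=3: ✓ (witness j=3)

1, 2, 3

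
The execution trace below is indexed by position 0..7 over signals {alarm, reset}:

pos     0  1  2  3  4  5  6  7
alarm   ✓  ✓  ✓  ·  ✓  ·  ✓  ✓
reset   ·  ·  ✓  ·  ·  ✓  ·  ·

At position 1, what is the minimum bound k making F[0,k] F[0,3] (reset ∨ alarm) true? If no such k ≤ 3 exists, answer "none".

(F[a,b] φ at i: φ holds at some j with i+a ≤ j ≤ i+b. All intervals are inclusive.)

Scan j = 1,2,… for F[0,3] (reset ∨ alarm):
  j=1: holds
First hit at j=1, so smallest k = 1-1 = 0.

0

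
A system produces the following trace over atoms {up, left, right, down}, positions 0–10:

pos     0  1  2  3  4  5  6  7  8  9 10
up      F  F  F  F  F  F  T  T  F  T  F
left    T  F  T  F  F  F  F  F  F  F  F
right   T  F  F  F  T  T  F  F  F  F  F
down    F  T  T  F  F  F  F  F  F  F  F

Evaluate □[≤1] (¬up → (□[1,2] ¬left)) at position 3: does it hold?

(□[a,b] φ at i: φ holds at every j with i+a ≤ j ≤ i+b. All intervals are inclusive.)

Check (¬up → (□[1,2] ¬left)) at every j in [3,4]:
  j=3: antecedent true; consequent holds on [4,5] → ✓
  j=4: antecedent true; consequent holds on [5,6] → ✓
All positions satisfy it → formula holds.

True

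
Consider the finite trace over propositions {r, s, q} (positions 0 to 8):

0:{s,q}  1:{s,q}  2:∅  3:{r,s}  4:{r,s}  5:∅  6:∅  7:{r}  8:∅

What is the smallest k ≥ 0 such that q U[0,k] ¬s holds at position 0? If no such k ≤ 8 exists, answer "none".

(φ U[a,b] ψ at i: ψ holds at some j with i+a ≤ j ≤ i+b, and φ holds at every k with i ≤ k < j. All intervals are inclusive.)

Need earliest j ≥ 0 with ¬s, and q at every k in [0,j-1].
  j=0: rhs fails.
  j=1: rhs fails.
  j=2: rhs holds; lhs holds on [0,1]. k = 2.

2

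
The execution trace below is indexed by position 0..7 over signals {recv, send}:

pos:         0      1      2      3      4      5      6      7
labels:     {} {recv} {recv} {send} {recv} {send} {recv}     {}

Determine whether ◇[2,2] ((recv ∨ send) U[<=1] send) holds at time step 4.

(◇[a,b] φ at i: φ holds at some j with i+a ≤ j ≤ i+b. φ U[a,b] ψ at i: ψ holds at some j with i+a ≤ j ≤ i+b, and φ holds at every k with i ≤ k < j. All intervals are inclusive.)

Check ((recv ∨ send) U[<=1] send) at each j in [6,6]:
  j=6: fails
No position in the window satisfies it → formula fails.

False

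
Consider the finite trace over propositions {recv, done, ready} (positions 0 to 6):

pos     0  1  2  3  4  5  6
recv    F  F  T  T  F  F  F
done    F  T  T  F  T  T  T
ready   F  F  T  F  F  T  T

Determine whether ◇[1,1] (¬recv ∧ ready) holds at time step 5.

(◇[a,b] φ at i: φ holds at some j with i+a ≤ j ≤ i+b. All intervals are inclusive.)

Check (¬recv ∧ ready) at each j in [6,6]:
  j=6: true
Found at j=6 → formula holds.

True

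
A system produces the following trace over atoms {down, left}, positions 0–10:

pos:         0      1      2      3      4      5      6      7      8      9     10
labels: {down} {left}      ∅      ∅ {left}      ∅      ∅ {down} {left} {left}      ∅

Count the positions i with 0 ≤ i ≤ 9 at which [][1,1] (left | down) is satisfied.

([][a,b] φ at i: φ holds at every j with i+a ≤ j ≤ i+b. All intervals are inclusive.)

Evaluate at each i in [0,9]:
  i=0: ✓ (all of [1,1])
  i=1: ✗ (fails at j=2)
  i=2: ✗ (fails at j=3)
  i=3: ✓ (all of [4,4])
  i=4: ✗ (fails at j=5)
  i=5: ✗ (fails at j=6)
  i=6: ✓ (all of [7,7])
  i=7: ✓ (all of [8,8])
  i=8: ✓ (all of [9,9])
  i=9: ✗ (fails at j=10)
Positions where it holds: {0, 3, 6, 7, 8} → 5.

5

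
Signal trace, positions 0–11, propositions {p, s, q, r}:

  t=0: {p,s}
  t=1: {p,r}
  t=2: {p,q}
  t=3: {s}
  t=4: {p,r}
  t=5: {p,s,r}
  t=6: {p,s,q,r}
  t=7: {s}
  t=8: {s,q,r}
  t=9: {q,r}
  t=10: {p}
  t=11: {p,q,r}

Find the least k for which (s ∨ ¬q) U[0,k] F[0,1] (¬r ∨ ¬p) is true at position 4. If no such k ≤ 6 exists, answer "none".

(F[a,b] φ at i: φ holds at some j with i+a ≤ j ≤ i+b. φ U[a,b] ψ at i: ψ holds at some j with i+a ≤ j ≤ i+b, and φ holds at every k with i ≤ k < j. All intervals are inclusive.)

Need earliest j ≥ 4 with F[0,1] (¬r ∨ ¬p), and (s ∨ ¬q) at every k in [4,j-1].
  j=4: rhs fails.
  j=5: rhs fails.
  j=6: rhs holds; lhs holds on [4,5]. k = 2.

2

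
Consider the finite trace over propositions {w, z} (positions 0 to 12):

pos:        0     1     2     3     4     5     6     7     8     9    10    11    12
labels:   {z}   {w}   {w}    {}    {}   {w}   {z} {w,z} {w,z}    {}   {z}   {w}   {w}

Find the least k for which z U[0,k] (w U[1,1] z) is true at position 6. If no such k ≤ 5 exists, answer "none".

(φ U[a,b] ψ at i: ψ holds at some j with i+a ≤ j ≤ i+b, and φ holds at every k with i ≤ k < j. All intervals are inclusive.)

1

Need earliest j ≥ 6 with (w U[1,1] z), and z at every k in [6,j-1].
  j=6: rhs fails.
  j=7: rhs holds; lhs holds on [6,6]. k = 1.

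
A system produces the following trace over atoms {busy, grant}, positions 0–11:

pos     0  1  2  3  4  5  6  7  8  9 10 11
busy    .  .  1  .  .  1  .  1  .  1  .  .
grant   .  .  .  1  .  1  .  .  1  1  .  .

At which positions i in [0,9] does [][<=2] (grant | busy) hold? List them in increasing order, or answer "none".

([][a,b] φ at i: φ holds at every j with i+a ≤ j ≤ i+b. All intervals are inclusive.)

Evaluate at each i in [0,9]:
  i=0: ✗ (fails at j=0)
  i=1: ✗ (fails at j=1)
  i=2: ✗ (fails at j=4)
  i=3: ✗ (fails at j=4)
  i=4: ✗ (fails at j=4)
  i=5: ✗ (fails at j=6)
  i=6: ✗ (fails at j=6)
  i=7: ✓ (all of [7,9])
  i=8: ✗ (fails at j=10)
  i=9: ✗ (fails at j=10)

7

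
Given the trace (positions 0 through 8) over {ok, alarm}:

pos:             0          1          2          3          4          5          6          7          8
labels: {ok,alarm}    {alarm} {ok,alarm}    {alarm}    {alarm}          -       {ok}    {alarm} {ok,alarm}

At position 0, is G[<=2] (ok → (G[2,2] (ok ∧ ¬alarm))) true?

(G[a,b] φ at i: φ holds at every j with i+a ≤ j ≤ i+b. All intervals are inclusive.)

Check (ok → (G[2,2] (ok ∧ ¬alarm))) at every j in [0,2]:
  j=0: antecedent true; consequent fails at 2 → ✗
  j=1: antecedent false → ✓
  j=2: antecedent true; consequent fails at 4 → ✗
Fails at j=0 → formula fails.

No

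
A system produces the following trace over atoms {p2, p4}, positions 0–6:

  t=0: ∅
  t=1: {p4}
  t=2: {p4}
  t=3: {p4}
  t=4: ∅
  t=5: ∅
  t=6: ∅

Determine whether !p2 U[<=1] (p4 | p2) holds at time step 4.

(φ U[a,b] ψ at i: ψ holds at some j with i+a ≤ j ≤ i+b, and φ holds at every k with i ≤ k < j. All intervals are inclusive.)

Need some j in [4,5] with (p4 | p2), and !p2 at every k in [4,j-1].
  j=4: (p4 | p2) false.
  j=5: (p4 | p2) false.
No j in the window works → until fails.

Does not hold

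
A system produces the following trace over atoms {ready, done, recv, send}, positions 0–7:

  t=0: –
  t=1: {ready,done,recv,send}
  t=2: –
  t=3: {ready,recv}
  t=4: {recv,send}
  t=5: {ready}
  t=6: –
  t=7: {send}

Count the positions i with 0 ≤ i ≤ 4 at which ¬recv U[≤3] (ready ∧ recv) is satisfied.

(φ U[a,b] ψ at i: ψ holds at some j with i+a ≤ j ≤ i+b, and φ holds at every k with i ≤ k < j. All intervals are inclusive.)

4

Evaluate at each i in [0,4]:
  i=0: ✓ (rhs at j=1; lhs holds on [0,0])
  i=1: ✓ (rhs at j=1)
  i=2: ✓ (rhs at j=3; lhs holds on [2,2])
  i=3: ✓ (rhs at j=3)
  i=4: ✗ (no rhs in [4,7])
Positions where it holds: {0, 1, 2, 3} → 4.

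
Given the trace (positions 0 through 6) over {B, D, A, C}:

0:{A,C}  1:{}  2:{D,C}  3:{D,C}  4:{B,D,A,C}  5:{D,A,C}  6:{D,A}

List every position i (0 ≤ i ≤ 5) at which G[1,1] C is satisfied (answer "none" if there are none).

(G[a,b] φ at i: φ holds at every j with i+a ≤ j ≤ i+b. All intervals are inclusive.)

Evaluate at each i in [0,5]:
  i=0: ✗ (fails at j=1)
  i=1: ✓ (all of [2,2])
  i=2: ✓ (all of [3,3])
  i=3: ✓ (all of [4,4])
  i=4: ✓ (all of [5,5])
  i=5: ✗ (fails at j=6)

1, 2, 3, 4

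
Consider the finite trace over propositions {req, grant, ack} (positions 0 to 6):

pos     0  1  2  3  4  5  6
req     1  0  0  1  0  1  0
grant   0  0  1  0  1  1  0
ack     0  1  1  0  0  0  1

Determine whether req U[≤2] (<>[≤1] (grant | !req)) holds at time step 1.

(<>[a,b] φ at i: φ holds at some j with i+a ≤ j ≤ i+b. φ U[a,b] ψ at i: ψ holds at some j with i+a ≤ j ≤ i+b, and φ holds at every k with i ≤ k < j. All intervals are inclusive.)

Need some j in [1,3] with <>[≤1] (grant | !req), and req at every k in [1,j-1].
  j=1: <>[≤1] (grant | !req) holds; no prefix to check → satisfied.

Holds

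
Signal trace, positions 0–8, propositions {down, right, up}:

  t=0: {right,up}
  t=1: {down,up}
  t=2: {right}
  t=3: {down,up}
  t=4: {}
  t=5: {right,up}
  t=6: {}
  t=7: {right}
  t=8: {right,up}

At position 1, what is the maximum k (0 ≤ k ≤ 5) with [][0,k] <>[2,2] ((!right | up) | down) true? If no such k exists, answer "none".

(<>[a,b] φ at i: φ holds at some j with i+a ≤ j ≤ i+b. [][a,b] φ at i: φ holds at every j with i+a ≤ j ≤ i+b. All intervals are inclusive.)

<>[2,2] ((!right | up) | down) must hold from j=1 onward; find where it first fails.
  j=1: holds
  j=2: holds
  j=3: holds
  j=4: holds
  j=5: fails
Holds on [1,4], so largest k = 3.

3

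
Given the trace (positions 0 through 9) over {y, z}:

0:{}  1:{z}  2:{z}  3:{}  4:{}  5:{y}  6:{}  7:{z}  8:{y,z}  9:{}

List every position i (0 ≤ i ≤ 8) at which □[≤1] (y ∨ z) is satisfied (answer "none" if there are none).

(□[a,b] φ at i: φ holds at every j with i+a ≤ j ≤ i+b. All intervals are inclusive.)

1, 7

Evaluate at each i in [0,8]:
  i=0: ✗ (fails at j=0)
  i=1: ✓ (all of [1,2])
  i=2: ✗ (fails at j=3)
  i=3: ✗ (fails at j=3)
  i=4: ✗ (fails at j=4)
  i=5: ✗ (fails at j=6)
  i=6: ✗ (fails at j=6)
  i=7: ✓ (all of [7,8])
  i=8: ✗ (fails at j=9)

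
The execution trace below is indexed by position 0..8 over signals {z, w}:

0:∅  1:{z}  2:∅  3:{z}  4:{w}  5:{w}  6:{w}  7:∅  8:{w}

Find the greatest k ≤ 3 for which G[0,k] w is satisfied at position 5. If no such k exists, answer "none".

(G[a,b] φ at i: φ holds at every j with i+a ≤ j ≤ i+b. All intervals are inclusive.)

w must hold from j=5 onward; find where it first fails.
  j=5: holds
  j=6: holds
  j=7: fails
Holds on [5,6], so largest k = 1.

1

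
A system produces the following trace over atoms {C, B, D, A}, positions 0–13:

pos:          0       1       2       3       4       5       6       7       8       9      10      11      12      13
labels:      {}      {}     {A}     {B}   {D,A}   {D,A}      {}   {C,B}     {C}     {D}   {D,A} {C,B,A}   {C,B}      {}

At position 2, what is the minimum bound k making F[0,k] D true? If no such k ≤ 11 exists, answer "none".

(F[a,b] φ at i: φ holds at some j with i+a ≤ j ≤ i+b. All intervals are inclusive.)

2

Scan j = 2,3,… for D:
  j=2: fails
  j=3: fails
  j=4: holds
First hit at j=4, so smallest k = 4-2 = 2.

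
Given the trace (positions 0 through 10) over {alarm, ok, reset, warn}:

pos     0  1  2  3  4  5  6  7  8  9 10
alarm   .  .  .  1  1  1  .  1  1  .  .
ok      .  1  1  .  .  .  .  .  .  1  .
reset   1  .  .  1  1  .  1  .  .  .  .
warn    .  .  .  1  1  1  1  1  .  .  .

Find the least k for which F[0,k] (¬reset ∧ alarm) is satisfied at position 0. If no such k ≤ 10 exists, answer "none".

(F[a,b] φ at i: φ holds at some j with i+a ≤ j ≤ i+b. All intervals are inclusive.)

5

Scan j = 0,1,… for (¬reset ∧ alarm):
  j=0: fails
  j=1: fails
  j=2: fails
  j=3: fails
  j=4: fails
  j=5: holds
First hit at j=5, so smallest k = 5-0 = 5.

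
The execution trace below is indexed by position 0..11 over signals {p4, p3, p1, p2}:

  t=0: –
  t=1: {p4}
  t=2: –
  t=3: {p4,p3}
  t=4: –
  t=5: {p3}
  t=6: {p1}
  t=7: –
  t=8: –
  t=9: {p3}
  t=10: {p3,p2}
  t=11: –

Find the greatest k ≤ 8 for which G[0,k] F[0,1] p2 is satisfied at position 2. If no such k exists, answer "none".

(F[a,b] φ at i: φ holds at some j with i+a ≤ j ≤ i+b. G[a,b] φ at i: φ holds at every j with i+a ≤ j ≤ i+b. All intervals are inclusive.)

none

F[0,1] p2 must hold from j=2 onward; find where it first fails.
  j=2: fails → no k works.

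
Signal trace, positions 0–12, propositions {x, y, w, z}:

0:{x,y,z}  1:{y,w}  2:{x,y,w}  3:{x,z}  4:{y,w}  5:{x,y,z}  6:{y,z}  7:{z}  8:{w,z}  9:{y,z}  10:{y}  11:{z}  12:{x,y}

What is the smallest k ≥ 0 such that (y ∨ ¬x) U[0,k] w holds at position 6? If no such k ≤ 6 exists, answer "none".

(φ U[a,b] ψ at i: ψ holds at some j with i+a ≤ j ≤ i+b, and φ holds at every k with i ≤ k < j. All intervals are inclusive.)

Need earliest j ≥ 6 with w, and (y ∨ ¬x) at every k in [6,j-1].
  j=6: rhs fails.
  j=7: rhs fails.
  j=8: rhs holds; lhs holds on [6,7]. k = 2.

2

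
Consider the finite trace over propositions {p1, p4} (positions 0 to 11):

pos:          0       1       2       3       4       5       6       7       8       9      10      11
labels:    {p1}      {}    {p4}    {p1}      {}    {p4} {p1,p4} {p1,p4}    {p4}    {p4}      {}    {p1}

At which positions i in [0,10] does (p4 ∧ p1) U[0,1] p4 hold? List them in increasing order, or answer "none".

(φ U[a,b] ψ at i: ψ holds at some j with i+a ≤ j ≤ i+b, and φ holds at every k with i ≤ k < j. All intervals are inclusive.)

2, 5, 6, 7, 8, 9

Evaluate at each i in [0,10]:
  i=0: ✗ (no rhs in [0,1])
  i=1: ✗ (lhs fails at k=1 before rhs at j=2)
  i=2: ✓ (rhs at j=2)
  i=3: ✗ (no rhs in [3,4])
  i=4: ✗ (lhs fails at k=4 before rhs at j=5)
  i=5: ✓ (rhs at j=5)
  i=6: ✓ (rhs at j=6)
  i=7: ✓ (rhs at j=7)
  i=8: ✓ (rhs at j=8)
  i=9: ✓ (rhs at j=9)
  i=10: ✗ (no rhs in [10,11])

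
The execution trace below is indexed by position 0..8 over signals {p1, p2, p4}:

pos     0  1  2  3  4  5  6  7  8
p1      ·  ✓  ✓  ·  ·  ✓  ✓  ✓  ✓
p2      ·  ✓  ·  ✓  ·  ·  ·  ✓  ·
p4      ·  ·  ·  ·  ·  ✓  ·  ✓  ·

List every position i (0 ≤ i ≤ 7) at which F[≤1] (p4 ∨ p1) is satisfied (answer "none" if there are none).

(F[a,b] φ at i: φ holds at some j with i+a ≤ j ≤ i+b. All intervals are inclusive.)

0, 1, 2, 4, 5, 6, 7

Evaluate at each i in [0,7]:
  i=0: ✓ (witness j=1)
  i=1: ✓ (witness j=1)
  i=2: ✓ (witness j=2)
  i=3: ✗ (none in [3,4])
  i=4: ✓ (witness j=5)
  i=5: ✓ (witness j=5)
  i=6: ✓ (witness j=6)
  i=7: ✓ (witness j=7)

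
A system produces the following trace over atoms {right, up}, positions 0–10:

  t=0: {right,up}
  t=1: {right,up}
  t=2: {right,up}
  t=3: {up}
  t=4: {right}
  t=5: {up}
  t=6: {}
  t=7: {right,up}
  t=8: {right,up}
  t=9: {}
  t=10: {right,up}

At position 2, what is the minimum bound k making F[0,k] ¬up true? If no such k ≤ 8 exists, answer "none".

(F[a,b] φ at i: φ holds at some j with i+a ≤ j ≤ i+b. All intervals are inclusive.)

Scan j = 2,3,… for ¬up:
  j=2: fails
  j=3: fails
  j=4: holds
First hit at j=4, so smallest k = 4-2 = 2.

2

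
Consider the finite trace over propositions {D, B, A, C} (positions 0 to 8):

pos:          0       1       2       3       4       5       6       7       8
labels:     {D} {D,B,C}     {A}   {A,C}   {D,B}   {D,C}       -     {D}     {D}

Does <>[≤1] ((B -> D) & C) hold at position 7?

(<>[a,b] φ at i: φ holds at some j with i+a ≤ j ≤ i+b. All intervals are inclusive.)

False

Check ((B -> D) & C) at each j in [7,8]:
  j=7: false
  j=8: false
No position in the window satisfies it → formula fails.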